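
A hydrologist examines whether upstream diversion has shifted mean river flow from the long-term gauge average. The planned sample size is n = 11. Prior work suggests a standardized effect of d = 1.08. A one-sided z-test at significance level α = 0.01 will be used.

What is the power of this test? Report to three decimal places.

Power ≈ 0.895

Noncentrality parameter: δ = d·√n = 1.08 × √11 = 3.5820
Critical value for a one-sided test at α = 0.01: z_α = 2.326.
Power = Φ(δ − 2.326) = Φ(1.256) = 0.8954.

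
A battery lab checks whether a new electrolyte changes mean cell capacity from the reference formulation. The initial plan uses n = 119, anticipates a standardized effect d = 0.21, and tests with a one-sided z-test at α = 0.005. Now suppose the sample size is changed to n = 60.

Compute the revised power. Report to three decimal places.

Power ≈ 0.171

With n = 60: δ = d·√n = 0.21 × √60 = 1.6267. Critical value z_{0.005} = 2.576.
Revised power = P(Z > 2.576 − δ) = Φ(-0.949) = 0.1713.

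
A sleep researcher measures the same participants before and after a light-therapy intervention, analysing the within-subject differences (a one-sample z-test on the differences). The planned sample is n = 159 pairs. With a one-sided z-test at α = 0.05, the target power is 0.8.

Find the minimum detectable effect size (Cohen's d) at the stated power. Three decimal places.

Required noncentrality: δ = z_{0.05} + z_{0.20} = 1.645 + 0.842 = 2.486.
δ = d·√n ⇒ d = δ/√n = 2.486/√159 = 0.1972.

d ≈ 0.197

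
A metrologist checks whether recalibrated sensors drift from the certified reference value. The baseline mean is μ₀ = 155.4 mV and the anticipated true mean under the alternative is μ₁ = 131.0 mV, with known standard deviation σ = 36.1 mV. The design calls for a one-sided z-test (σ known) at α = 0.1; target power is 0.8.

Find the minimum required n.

Standardized effect: d = |μ₁ − μ₀| / σ = |131.0 − 155.4| / 36.1 = 0.6759
Set Φ(δ − 1.282) = 0.8; then δ − 1.282 = Φ⁻¹(0.8) = 0.842, giving δ = 2.123.
δ = d·√n ⇒ n = (δ/d)² = (2.123 / 0.6759)² = 9.87.
Rounding up, n = 10.

n = 10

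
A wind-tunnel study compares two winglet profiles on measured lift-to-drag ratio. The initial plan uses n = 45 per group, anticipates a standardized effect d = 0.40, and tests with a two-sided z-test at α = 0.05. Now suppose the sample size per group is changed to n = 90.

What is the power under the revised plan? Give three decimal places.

Power ≈ 0.765

With n = 90 per group: δ = d·√(n/2) = 0.40 × √(90/2) = 2.6833. Critical value z_{0.025} = 1.960.
Revised power = Φ(δ − 1.960) + Φ(−δ − 1.960) = Φ(0.723) + Φ(-4.643) = 0.7653 + 0.0000 = 0.7653.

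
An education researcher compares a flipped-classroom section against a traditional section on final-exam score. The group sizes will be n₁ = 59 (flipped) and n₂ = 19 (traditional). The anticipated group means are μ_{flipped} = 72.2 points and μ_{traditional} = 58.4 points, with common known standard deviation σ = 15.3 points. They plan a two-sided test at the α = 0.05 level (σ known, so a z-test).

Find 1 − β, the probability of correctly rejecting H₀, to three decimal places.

Standardized effect: d = |μ_{flipped} − μ_{traditional}| / σ = |72.2 − 58.4| / 15.3 = 0.9020
Noncentrality parameter: δ = d / √(1/n₁ + 1/n₂) = 0.9020 / √(1/59 + 1/19) = 3.4193
Two-sided α = 0.05 → critical value z_{0.025} = 1.960.
Power = Φ(δ − 1.960) + Φ(−δ − 1.960) = Φ(1.459) + Φ(-5.379) = 0.9278 + 0.0000 = 0.9278.

Power ≈ 0.928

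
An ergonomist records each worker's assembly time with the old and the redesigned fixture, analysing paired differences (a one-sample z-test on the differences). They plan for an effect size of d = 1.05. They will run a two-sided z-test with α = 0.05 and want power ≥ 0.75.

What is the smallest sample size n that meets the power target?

n = 7

For power 0.75 need Φ(δ − z_{0.025}) = 0.75, so δ = z_{0.025} + z_{0.25} = 1.960 + 0.674 = 2.634.
(The Φ(−δ − z_{α/2}) term is vanishingly small for δ > 0 and is dropped in the standard sample-size formula.)
δ = d·√n ⇒ n = (δ/d)² = (2.634 / 1.05)² = 6.30.
Rounding up, n = 7.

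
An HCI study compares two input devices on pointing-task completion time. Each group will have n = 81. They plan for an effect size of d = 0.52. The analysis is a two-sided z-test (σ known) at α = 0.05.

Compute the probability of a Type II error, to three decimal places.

Noncentrality parameter: λ = d·√(n/2) = 0.52 × √(81/2) = 3.3093
Two-sided α = 0.05 → critical value z_{0.025} = 1.960.
Power = Φ(λ − 1.960) + Φ(−λ − 1.960) = Φ(1.349) + Φ(-5.269) = 0.9114 + 0.0000 = 0.9114.
Type II error: β = 1 − power = 1 − 0.9114 = 0.0886.

β ≈ 0.089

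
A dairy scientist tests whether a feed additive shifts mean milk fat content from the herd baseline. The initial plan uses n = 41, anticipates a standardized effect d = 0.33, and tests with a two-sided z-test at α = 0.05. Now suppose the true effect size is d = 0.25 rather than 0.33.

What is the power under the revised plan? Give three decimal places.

Power ≈ 0.360

With d = 0.25: δ = d·√n = 0.25 × √41 = 1.6008. Critical value z_{0.025} = 1.960.
Revised power = Φ(δ − 1.960) + Φ(−δ − 1.960) = Φ(-0.359) + Φ(-3.561) = 0.3597 + 0.0002 = 0.3599.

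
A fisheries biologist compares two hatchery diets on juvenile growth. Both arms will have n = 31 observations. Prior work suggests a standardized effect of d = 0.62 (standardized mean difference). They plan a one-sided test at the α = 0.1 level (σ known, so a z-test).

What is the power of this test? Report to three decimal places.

Power ≈ 0.877

Noncentrality parameter: δ = d·√(n/2) = 0.62 × √(31/2) = 2.4409
One-sided α = 0.1 → critical value z_{0.1} = 1.282.
Power = P(Z > 1.282 − δ) = Φ(1.159) = 0.8769.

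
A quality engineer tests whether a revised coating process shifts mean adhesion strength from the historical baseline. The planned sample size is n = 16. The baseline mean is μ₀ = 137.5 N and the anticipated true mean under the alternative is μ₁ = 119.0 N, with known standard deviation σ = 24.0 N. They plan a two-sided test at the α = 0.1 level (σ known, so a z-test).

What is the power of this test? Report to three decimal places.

Power ≈ 0.925

Standardized effect: d = |μ₁ − μ₀| / σ = |119.0 − 137.5| / 24.0 = 0.7708
Noncentrality parameter: λ = d·√n = 0.7708 × √16 = 3.0833
Critical value for a two-sided test at α = 0.1: z_{α/2} = 1.645.
Power = Φ(λ − 1.645) + Φ(−λ − 1.645) = Φ(1.438) + Φ(-4.728) = 0.9249 + 0.0000 = 0.9249.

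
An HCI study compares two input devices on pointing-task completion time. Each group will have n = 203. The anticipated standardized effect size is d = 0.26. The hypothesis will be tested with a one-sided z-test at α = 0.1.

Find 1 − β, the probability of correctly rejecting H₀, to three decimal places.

Noncentrality parameter: δ = d·√(n/2) = 0.26 × √(203/2) = 2.6194
Critical value for a one-sided test at α = 0.1: z_α = 1.282.
Power = P(Z > 1.282 − δ) = Φ(1.338) = 0.9095.

Power ≈ 0.910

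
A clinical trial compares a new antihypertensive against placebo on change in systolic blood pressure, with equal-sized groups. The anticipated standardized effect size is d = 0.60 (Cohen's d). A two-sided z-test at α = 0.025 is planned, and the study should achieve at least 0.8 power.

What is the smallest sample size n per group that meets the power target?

n = 53 per group

For power 0.8 need Φ(δ − z_{0.0125}) = 0.8, so δ = z_{0.0125} + z_{0.20} = 2.241 + 0.842 = 3.083.
(The Φ(−δ − z_{α/2}) term is vanishingly small for δ > 0 and is dropped in the standard sample-size formula.)
δ = d·√(n/2) ⇒ n = 2(δ/d)² = 2 × (3.083 / 0.60)² = 52.81.
Rounding up, n = 53 per group.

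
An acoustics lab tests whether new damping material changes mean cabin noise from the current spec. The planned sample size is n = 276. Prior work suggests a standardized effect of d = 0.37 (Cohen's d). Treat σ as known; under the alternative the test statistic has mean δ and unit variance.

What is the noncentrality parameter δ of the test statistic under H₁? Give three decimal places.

δ ≈ 6.147

δ = d·√n = 0.37 × √276 = 6.1469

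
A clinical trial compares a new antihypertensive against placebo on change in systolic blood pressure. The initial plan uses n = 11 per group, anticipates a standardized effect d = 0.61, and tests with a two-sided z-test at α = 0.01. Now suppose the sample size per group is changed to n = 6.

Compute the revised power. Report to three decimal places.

Power ≈ 0.064

With n = 6 per group: δ = d·√(n/2) = 0.61 × √(6/2) = 1.0566. Critical value z_{0.005} = 2.576.
Revised power = Φ(δ − 2.576) + Φ(−δ − 2.576) = Φ(-1.519) + Φ(-3.632) = 0.0643 + 0.0001 = 0.0645.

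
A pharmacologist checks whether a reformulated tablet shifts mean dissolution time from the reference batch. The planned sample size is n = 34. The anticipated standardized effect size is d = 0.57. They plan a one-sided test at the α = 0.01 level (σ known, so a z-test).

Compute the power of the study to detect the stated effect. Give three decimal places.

Power ≈ 0.841

Noncentrality parameter: δ = d·√n = 0.57 × √34 = 3.3236
One-sided α = 0.01 → critical value z_{0.01} = 2.326.
Power = Φ(δ − 2.326) = Φ(0.997) = 0.8407.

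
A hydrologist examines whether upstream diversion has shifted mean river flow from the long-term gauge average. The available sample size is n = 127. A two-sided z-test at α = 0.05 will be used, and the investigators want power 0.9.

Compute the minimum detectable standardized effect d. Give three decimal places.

d ≈ 0.288

Required noncentrality: δ = z_{0.025} + z_{0.10} = 1.960 + 1.282 = 3.242.
(Lower-tail contribution to power is negligible for δ > 0.)
δ = d·√n ⇒ d = δ/√n = 3.242/√127 = 0.2876.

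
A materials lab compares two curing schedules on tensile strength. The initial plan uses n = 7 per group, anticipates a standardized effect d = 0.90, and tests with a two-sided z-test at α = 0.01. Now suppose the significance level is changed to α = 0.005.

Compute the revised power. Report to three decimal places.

δ = d·√(n/2) = 0.90 × √(7/2) = 1.6837 (unchanged). New critical value: z_{0.0025} = 2.807.
Revised power = Φ(δ − 2.807) + Φ(−δ − 2.807) = Φ(-1.123) + Φ(-4.491) = 0.1307 + 0.0000 = 0.1307.

Power ≈ 0.131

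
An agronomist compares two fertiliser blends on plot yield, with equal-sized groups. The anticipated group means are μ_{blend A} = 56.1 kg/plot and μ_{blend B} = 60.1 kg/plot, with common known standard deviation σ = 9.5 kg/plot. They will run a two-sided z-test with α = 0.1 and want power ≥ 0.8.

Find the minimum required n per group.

Standardized effect: d = |μ_{blend A} − μ_{blend B}| / σ = |56.1 − 60.1| / 9.5 = 0.4211
Set Φ(δ − 1.645) = 0.8; then δ − 1.645 = Φ⁻¹(0.8) = 0.842, giving δ = 2.486.
(The Φ(−δ − z_{α/2}) term is vanishingly small for δ > 0 and is dropped in the standard sample-size formula.)
δ = d·√(n/2) ⇒ n = 2(δ/d)² = 2 × (2.486 / 0.4211)² = 69.75.
Rounding up, n = 70 per group.

n = 70 per group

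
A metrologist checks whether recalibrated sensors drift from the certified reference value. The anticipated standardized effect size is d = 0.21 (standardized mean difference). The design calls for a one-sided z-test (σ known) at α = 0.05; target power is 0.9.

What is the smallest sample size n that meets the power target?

Set Φ(δ − 1.645) = 0.9; then δ − 1.645 = Φ⁻¹(0.9) = 1.282, giving δ = 2.926.
δ = d·√n ⇒ n = (δ/d)² = (2.926 / 0.21)² = 194.19.
Rounding up, n = 195.

n = 195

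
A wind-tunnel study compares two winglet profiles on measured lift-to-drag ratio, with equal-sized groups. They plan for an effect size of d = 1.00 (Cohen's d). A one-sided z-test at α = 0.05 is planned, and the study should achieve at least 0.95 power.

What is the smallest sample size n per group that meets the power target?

n = 22 per group

Set Φ(δ − 1.645) = 0.95; then δ − 1.645 = Φ⁻¹(0.95) = 1.645, giving δ = 3.290.
δ = d·√(n/2) ⇒ n = 2(δ/d)² = 2 × (3.290 / 1.00)² = 21.64.
Round up to the next whole unit.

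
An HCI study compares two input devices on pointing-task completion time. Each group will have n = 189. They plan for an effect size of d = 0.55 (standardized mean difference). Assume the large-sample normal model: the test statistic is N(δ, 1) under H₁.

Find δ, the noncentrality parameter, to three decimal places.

δ ≈ 5.347

δ = d·√(n/2) = 0.55 × √(189/2) = 5.3466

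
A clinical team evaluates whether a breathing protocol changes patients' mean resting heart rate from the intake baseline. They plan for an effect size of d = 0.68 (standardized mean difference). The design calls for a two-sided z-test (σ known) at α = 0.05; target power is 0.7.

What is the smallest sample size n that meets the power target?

For power 0.7 need Φ(δ − z_{0.025}) = 0.7, so δ = z_{0.025} + z_{0.30} = 1.960 + 0.524 = 2.484.
(For δ > 0 the lower-tail rejection region contributes negligibly to power, so the one-term inversion is standard.)
δ = d·√n ⇒ n = (δ/d)² = (2.484 / 0.68)² = 13.35.
Rounding up, n = 14.

n = 14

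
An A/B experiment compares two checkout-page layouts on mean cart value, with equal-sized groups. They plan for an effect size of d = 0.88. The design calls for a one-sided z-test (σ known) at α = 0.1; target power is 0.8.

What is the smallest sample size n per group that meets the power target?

n = 12 per group

Set Φ(δ − 1.282) = 0.8; then δ − 1.282 = Φ⁻¹(0.8) = 0.842, giving δ = 2.123.
δ = d·√(n/2) ⇒ n = 2(δ/d)² = 2 × (2.123 / 0.88)² = 11.64.
Round up to the next whole unit.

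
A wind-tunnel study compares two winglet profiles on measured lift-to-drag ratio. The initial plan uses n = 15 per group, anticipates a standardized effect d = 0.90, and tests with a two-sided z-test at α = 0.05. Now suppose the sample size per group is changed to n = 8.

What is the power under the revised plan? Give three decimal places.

Power ≈ 0.437

With n = 8 per group: δ = d·√(n/2) = 0.90 × √(8/2) = 1.8000. Critical value z_{0.025} = 1.960.
Revised power = Φ(δ − 1.960) + Φ(−δ − 1.960) = Φ(-0.160) + Φ(-3.760) = 0.4365 + 0.0001 = 0.4365.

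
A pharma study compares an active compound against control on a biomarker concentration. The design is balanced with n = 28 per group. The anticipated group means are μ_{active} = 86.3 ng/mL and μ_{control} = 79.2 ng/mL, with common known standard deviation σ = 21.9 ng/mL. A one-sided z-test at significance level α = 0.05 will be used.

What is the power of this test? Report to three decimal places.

Power ≈ 0.333

Standardized effect: d = |μ_{active} − μ_{control}| / σ = |86.3 − 79.2| / 21.9 = 0.3242
Noncentrality parameter: δ = d·√(n/2) = 0.3242 × √(28/2) = 1.2130
One-sided α = 0.05 → critical value z_{0.05} = 1.645.
Power = P(Z > 1.645 − δ) = Φ(-0.432) = 0.3329.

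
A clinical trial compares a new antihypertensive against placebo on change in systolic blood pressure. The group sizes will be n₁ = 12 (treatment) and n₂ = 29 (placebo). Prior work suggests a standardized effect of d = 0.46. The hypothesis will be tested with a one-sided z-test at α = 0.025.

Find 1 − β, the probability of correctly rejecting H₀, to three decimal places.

Power ≈ 0.268

Noncentrality parameter: δ = d / √(1/n₁ + 1/n₂) = 0.46 / √(1/12 + 1/29) = 1.3402
Critical value for a one-sided test at α = 0.025: z_α = 1.960.
Power = P(Z > 1.960 − δ) = Φ(-0.620) = 0.2677.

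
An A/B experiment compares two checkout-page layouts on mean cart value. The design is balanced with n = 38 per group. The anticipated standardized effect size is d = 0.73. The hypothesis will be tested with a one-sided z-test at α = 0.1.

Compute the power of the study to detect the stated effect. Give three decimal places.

Power ≈ 0.971

Noncentrality parameter: δ = d·√(n/2) = 0.73 × √(38/2) = 3.1820
Critical value for a one-sided test at α = 0.1: z_α = 1.282.
Power = Φ(δ − 1.282) = Φ(1.900) = 0.9713.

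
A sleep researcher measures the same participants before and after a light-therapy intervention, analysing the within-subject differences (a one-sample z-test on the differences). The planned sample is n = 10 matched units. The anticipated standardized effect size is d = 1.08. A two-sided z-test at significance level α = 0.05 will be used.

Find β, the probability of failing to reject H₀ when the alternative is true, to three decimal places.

β ≈ 0.073

Noncentrality parameter: δ = d·√n = 1.08 × √10 = 3.4153
Critical value for a two-sided test at α = 0.05: z_{α/2} = 1.960.
Power = Φ(δ − 1.960) + Φ(−δ − 1.960) = Φ(1.455) + Φ(-5.375) = 0.9272 + 0.0000 = 0.9272.
Type II error: β = 1 − power = 1 − 0.9272 = 0.0728.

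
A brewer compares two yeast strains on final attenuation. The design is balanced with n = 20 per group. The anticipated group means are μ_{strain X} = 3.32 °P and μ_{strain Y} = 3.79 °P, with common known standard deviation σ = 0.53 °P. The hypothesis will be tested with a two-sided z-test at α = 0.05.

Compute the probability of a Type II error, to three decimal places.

β ≈ 0.199

Standardized effect: d = |μ_{strain X} − μ_{strain Y}| / σ = |3.32 − 3.79| / 0.53 = 0.8868
Noncentrality parameter: λ = d·√(n/2) = 0.8868 × √(20/2) = 2.8043
Two-sided α = 0.05 → critical value z_{0.025} = 1.960.
Power = Φ(λ − 1.960) + Φ(−λ − 1.960) = Φ(0.844) + Φ(-4.764) = 0.8008 + 0.0000 = 0.8008.
Type II error: β = 1 − power = 1 − 0.8008 = 0.1992.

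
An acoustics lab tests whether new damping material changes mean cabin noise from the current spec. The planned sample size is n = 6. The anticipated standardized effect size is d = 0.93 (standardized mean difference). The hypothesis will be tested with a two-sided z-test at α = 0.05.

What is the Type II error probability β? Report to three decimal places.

Noncentrality parameter: δ = d·√n = 0.93 × √6 = 2.2780
Critical value for a two-sided test at α = 0.05: z_{α/2} = 1.960.
Power = Φ(δ − 1.960) + Φ(−δ − 1.960) = Φ(0.318) + Φ(-4.238) = 0.6248 + 0.0000 = 0.6248.
Type II error: β = 1 − power = 1 − 0.6248 = 0.3752.

β ≈ 0.375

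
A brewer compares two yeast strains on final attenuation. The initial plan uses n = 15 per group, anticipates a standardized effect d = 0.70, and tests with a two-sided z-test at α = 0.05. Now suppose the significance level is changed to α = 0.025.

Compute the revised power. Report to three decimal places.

δ = d·√(n/2) = 0.70 × √(15/2) = 1.9170 (unchanged). New critical value: z_{0.0125} = 2.241.
Revised power = Φ(δ − 2.241) + Φ(−δ − 2.241) = Φ(-0.324) + Φ(-4.158) = 0.3728 + 0.0000 = 0.3728.

Power ≈ 0.373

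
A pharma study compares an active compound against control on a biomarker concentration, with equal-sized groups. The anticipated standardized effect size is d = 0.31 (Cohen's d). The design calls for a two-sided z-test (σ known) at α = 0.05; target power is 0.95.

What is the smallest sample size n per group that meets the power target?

n = 271 per group

For power 0.95 need Φ(δ − z_{0.025}) = 0.95, so δ = z_{0.025} + z_{0.05} = 1.960 + 1.645 = 3.605.
(For δ > 0 the lower-tail rejection region contributes negligibly to power, so the one-term inversion is standard.)
δ = d·√(n/2) ⇒ n = 2(δ/d)² = 2 × (3.605 / 0.31)² = 270.44.
Rounding up, n = 271 per group.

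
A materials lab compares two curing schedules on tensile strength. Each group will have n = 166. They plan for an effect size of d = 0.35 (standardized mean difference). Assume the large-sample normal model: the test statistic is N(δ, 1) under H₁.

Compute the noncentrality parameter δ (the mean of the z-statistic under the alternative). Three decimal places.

The noncentrality parameter scales effect size by the design's sample-size factor: δ = d·√(n/2) = 0.35 × √(166/2) = 3.1887

δ ≈ 3.189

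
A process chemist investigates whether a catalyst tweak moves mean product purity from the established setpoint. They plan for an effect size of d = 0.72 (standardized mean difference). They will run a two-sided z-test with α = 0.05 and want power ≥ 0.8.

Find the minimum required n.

n = 16

For power 0.8 need Φ(δ − z_{0.025}) = 0.8, so δ = z_{0.025} + z_{0.20} = 1.960 + 0.842 = 2.802.
(The Φ(−δ − z_{α/2}) term is vanishingly small for δ > 0 and is dropped in the standard sample-size formula.)
δ = d·√n ⇒ n = (δ/d)² = (2.802 / 0.72)² = 15.14.
Round up to the next whole unit.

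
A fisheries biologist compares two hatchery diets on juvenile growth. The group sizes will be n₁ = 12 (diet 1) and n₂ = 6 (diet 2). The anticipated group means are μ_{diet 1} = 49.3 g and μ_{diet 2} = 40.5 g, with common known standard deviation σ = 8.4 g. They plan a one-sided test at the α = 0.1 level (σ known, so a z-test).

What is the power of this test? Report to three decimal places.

Standardized effect: d = |μ_{diet 1} − μ_{diet 2}| / σ = |49.3 − 40.5| / 8.4 = 1.0476
Noncentrality parameter: δ = d / √(1/n₁ + 1/n₂) = 1.0476 / √(1/12 + 1/6) = 2.0952
One-sided α = 0.1 → critical value z_{0.1} = 1.282.
Power = Φ(δ − 1.282) = Φ(0.814) = 0.7921.

Power ≈ 0.792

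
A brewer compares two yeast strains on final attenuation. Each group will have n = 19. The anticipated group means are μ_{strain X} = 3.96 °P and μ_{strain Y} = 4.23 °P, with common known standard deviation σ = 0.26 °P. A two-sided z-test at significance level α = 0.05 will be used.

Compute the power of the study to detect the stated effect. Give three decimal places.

Standardized effect: d = |μ_{strain X} − μ_{strain Y}| / σ = |3.96 − 4.23| / 0.26 = 1.0385
Noncentrality parameter: δ = d·√(n/2) = 1.0385 × √(19/2) = 3.2008
Two-sided α = 0.05 → critical value z_{0.025} = 1.960.
Power = Φ(δ − 1.960) + Φ(−δ − 1.960) = Φ(1.241) + Φ(-5.161) = 0.8927 + 0.0000 = 0.8927.

Power ≈ 0.893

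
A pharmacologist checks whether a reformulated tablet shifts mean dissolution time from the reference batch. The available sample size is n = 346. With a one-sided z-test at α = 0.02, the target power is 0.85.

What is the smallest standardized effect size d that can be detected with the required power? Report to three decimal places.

Need Φ(δ − 2.054) = 0.85, so δ = 2.054 + 1.036 = 3.090.
δ = d·√n ⇒ d = δ/√n = 3.090/√346 = 0.1661.

d ≈ 0.166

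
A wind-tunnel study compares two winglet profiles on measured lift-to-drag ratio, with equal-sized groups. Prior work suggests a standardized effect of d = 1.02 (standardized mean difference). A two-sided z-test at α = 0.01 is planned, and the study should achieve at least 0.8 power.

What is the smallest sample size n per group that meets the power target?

n = 23 per group

For power 0.8 need Φ(δ − z_{0.005}) = 0.8, so δ = z_{0.005} + z_{0.20} = 2.576 + 0.842 = 3.417.
(Ignoring the negligible lower-tail rejection probability gives the usual closed-form inversion.)
δ = d·√(n/2) ⇒ n = 2(δ/d)² = 2 × (3.417 / 1.02)² = 22.45.
Round up to the next whole unit.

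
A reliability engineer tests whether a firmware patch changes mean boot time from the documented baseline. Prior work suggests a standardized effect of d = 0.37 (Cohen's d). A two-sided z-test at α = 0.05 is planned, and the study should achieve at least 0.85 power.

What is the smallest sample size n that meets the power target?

Set Φ(δ − 1.960) = 0.85; then δ − 1.960 = Φ⁻¹(0.85) = 1.036, giving δ = 2.996.
(Ignoring the negligible lower-tail rejection probability gives the usual closed-form inversion.)
δ = d·√n ⇒ n = (δ/d)² = (2.996 / 0.37)² = 65.58.
Round up to the next whole unit.

n = 66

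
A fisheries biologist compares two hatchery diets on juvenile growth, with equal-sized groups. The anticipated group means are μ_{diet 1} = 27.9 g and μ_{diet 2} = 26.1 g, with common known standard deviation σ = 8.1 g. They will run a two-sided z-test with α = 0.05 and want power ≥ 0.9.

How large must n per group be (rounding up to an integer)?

Standardized effect: d = |μ_{diet 1} − μ_{diet 2}| / σ = |27.9 − 26.1| / 8.1 = 0.2222
Set Φ(δ − 1.960) = 0.9; then δ − 1.960 = Φ⁻¹(0.9) = 1.282, giving δ = 3.242.
(For δ > 0 the lower-tail rejection region contributes negligibly to power, so the one-term inversion is standard.)
δ = d·√(n/2) ⇒ n = 2(δ/d)² = 2 × (3.242 / 0.2222)² = 425.55.
Round up to the next whole unit.

n = 426 per group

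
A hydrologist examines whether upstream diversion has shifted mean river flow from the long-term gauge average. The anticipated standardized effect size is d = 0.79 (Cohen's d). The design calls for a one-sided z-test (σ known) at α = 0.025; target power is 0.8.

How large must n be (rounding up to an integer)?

Set Φ(δ − 1.960) = 0.8; then δ − 1.960 = Φ⁻¹(0.8) = 0.842, giving δ = 2.802.
δ = d·√n ⇒ n = (δ/d)² = (2.802 / 0.79)² = 12.58.
Round up to the next whole unit.

n = 13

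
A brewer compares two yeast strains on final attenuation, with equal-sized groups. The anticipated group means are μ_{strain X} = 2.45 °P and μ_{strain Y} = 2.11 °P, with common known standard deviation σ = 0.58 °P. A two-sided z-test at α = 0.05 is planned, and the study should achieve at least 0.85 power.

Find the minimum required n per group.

Standardized effect: d = |μ_{strain X} − μ_{strain Y}| / σ = |2.45 − 2.11| / 0.58 = 0.5862
For power 0.85 need Φ(δ − z_{0.025}) = 0.85, so δ = z_{0.025} + z_{0.15} = 1.960 + 1.036 = 2.996.
(For δ > 0 the lower-tail rejection region contributes negligibly to power, so the one-term inversion is standard.)
δ = d·√(n/2) ⇒ n = 2(δ/d)² = 2 × (2.996 / 0.5862)² = 52.25.
Rounding up, n = 53 per group.

n = 53 per group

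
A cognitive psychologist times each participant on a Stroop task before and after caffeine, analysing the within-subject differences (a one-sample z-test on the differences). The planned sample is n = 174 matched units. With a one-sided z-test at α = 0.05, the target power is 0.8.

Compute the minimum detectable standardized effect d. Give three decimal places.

d ≈ 0.188

Required noncentrality: δ = z_{0.05} + z_{0.20} = 1.645 + 0.842 = 2.486.
δ = d·√n ⇒ d = δ/√n = 2.486/√174 = 0.1885.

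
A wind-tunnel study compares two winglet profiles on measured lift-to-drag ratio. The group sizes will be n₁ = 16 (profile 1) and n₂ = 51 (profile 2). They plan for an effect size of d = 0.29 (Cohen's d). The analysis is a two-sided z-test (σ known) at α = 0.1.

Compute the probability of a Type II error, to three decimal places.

β ≈ 0.733

Noncentrality parameter: δ = d / √(1/n₁ + 1/n₂) = 0.29 / √(1/16 + 1/51) = 1.0121
Two-sided α = 0.1 → critical value z_{0.05} = 1.645.
Power = Φ(δ − 1.645) + Φ(−δ − 1.645) = Φ(-0.633) + Φ(-2.657) = 0.2634 + 0.0039 = 0.2674.
Type II error: β = 1 − power = 1 − 0.2674 = 0.7326.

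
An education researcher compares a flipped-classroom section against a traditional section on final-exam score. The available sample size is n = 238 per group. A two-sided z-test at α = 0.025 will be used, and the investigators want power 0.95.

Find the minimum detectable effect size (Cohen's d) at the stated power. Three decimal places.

Required noncentrality: δ = z_{0.0125} + z_{0.05} = 2.241 + 1.645 = 3.886.
(The second rejection-region term Φ(−δ − z_{α/2}) is negligible and dropped.)
δ = d·√(n/2) ⇒ d = δ/√(n/2) = 3.886/√(238/2) = 0.3563.

d ≈ 0.356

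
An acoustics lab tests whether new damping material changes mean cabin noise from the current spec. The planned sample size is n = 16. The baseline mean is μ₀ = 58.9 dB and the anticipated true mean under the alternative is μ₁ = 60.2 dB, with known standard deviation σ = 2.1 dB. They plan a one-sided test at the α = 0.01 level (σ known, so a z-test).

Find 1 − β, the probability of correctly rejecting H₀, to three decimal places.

Standardized effect: d = |μ₁ − μ₀| / σ = |60.2 − 58.9| / 2.1 = 0.6190
Noncentrality parameter: λ = d·√n = 0.6190 × √16 = 2.4762
Critical value for a one-sided test at α = 0.01: z_α = 2.326.
Power = Φ(λ − 2.326) = Φ(0.150) = 0.5596.

Power ≈ 0.560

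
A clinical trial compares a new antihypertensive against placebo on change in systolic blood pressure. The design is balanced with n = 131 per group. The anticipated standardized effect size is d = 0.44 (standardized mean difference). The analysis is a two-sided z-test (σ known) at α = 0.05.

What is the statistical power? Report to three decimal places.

Noncentrality parameter: δ = d·√(n/2) = 0.44 × √(131/2) = 3.5610
Critical value for a two-sided test at α = 0.05: z_{α/2} = 1.960.
Power = Φ(δ − 1.960) + Φ(−δ − 1.960) = Φ(1.601) + Φ(-5.521) = 0.9453 + 0.0000 = 0.9453.

Power ≈ 0.945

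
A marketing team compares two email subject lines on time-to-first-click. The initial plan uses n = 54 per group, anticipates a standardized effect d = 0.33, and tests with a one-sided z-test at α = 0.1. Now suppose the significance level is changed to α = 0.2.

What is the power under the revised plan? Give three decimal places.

Power ≈ 0.809

δ = d·√(n/2) = 0.33 × √(54/2) = 1.7147 (unchanged). New critical value: z_{0.2} = 0.842.
Revised power = P(Z > 0.842 − δ) = Φ(0.873) = 0.8087.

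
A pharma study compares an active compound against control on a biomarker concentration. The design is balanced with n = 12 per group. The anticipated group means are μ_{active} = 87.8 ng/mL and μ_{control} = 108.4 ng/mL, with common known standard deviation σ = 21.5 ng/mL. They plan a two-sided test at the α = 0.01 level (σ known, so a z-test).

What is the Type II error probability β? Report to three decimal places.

β ≈ 0.591

Standardized effect: d = |μ_{active} − μ_{control}| / σ = |87.8 − 108.4| / 21.5 = 0.9581
Noncentrality parameter: δ = d·√(n/2) = 0.9581 × √(12/2) = 2.3470
Critical value for a two-sided test at α = 0.01: z_{α/2} = 2.576.
Power = Φ(δ − 2.576) + Φ(−δ − 2.576) = Φ(-0.229) + Φ(-4.923) = 0.4095 + 0.0000 = 0.4095.
Type II error: β = 1 − power = 1 − 0.4095 = 0.5905.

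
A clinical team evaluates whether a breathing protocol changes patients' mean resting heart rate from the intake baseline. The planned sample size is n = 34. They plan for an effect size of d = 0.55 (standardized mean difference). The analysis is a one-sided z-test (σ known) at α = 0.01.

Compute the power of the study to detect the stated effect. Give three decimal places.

Noncentrality parameter: δ = d·√n = 0.55 × √34 = 3.2070
One-sided α = 0.01 → critical value z_{0.01} = 2.326.
Power = P(Z > 2.326 − δ) = Φ(0.881) = 0.8108.

Power ≈ 0.811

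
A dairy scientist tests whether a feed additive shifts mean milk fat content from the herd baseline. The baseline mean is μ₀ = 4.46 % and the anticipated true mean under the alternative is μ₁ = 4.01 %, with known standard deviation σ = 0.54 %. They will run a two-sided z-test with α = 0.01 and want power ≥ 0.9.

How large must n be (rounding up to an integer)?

n = 22

Standardized effect: d = |μ₁ − μ₀| / σ = |4.01 − 4.46| / 0.54 = 0.8333
For power 0.9 need Φ(δ − z_{0.005}) = 0.9, so δ = z_{0.005} + z_{0.10} = 2.576 + 1.282 = 3.857.
(For δ > 0 the lower-tail rejection region contributes negligibly to power, so the one-term inversion is standard.)
δ = d·√n ⇒ n = (δ/d)² = (3.857 / 0.8333)² = 21.43.
Round up to the next whole unit.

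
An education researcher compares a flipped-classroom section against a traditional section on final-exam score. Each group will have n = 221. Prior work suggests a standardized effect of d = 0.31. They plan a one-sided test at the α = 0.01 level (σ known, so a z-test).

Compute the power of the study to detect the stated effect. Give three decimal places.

Power ≈ 0.824

Noncentrality parameter: δ = d·√(n/2) = 0.31 × √(221/2) = 3.2587
Critical value for a one-sided test at α = 0.01: z_α = 2.326.
Power = P(Z > 2.326 − δ) = Φ(0.932) = 0.8244.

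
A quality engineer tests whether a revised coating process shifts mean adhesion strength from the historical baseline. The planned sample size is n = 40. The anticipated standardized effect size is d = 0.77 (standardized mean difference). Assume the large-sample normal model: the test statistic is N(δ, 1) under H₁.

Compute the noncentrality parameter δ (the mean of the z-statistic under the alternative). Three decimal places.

δ ≈ 4.870

δ = d·√n = 0.77 × √40 = 4.8699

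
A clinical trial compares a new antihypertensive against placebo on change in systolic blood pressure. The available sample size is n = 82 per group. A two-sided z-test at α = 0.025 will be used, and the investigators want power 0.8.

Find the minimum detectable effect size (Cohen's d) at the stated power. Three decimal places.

d ≈ 0.481

Need Φ(δ − 2.241) = 0.8, so δ = 2.241 + 0.842 = 3.083.
(Lower-tail contribution to power is negligible for δ > 0.)
δ = d·√(n/2) ⇒ d = δ/√(n/2) = 3.083/√(82/2) = 0.4815.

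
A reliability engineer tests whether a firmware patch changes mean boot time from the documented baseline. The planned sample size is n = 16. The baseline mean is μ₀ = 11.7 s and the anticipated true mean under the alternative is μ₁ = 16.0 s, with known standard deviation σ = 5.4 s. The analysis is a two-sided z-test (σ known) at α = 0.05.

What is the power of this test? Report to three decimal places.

Standardized effect: d = |μ₁ − μ₀| / σ = |16.0 − 11.7| / 5.4 = 0.7963
Noncentrality parameter: δ = d·√n = 0.7963 × √16 = 3.1852
Critical value for a two-sided test at α = 0.05: z_{α/2} = 1.960.
Power = Φ(δ − 1.960) + Φ(−δ − 1.960) = Φ(1.225) + Φ(-5.145) = 0.8898 + 0.0000 = 0.8898.

Power ≈ 0.890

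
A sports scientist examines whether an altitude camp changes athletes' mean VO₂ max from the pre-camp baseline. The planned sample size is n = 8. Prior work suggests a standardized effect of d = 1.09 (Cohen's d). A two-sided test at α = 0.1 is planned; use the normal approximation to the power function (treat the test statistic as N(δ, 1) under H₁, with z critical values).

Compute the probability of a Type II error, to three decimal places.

β ≈ 0.075

Noncentrality parameter: δ = d·√n = 1.09 × √8 = 3.0830
Two-sided α = 0.1 → critical value z_{0.05} = 1.645.
Power = Φ(δ − 1.645) + Φ(−δ − 1.645) = Φ(1.438) + Φ(-4.728) = 0.9248 + 0.0000 = 0.9248.
Type II error: β = 1 − power = 1 − 0.9248 = 0.0752.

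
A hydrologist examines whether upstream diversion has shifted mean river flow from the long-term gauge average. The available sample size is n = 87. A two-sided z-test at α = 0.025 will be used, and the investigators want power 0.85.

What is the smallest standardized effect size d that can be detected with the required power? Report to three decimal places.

d ≈ 0.351

Required noncentrality: δ = z_{0.0125} + z_{0.15} = 2.241 + 1.036 = 3.278.
(The second rejection-region term Φ(−δ − z_{α/2}) is negligible and dropped.)
δ = d·√n ⇒ d = δ/√n = 3.278/√87 = 0.3514.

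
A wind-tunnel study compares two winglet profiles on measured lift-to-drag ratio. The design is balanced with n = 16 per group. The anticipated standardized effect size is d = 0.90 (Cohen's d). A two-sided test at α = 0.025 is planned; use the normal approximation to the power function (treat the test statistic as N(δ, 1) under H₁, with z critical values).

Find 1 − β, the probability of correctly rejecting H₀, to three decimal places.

Power ≈ 0.620

Noncentrality parameter: δ = d·√(n/2) = 0.90 × √(16/2) = 2.5456
Two-sided α = 0.025 → critical value z_{0.0125} = 2.241.
Power = Φ(δ − 2.241) + Φ(−δ − 2.241) = Φ(0.304) + Φ(-4.787) = 0.6195 + 0.0000 = 0.6195.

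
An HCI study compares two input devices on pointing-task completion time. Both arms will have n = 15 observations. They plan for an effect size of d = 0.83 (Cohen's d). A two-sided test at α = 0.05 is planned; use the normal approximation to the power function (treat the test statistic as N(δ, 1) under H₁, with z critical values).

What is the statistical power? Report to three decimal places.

Power ≈ 0.623

Noncentrality parameter: δ = d·√(n/2) = 0.83 × √(15/2) = 2.2730
Critical value for a two-sided test at α = 0.05: z_{α/2} = 1.960.
Power = Φ(δ − 1.960) + Φ(−δ − 1.960) = Φ(0.313) + Φ(-4.233) = 0.6229 + 0.0000 = 0.6229.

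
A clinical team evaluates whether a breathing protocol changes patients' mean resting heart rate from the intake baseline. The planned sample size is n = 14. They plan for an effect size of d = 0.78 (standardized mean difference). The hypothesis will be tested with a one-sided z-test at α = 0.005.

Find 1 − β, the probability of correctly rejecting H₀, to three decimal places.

Noncentrality parameter: δ = d·√n = 0.78 × √14 = 2.9185
Critical value for a one-sided test at α = 0.005: z_α = 2.576.
Power = P(Z > 2.576 − δ) = Φ(0.343) = 0.6341.

Power ≈ 0.634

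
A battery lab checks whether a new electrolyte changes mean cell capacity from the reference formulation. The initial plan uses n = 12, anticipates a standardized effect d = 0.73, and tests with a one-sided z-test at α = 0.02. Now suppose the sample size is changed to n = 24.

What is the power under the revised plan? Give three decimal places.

With n = 24: δ = d·√n = 0.73 × √24 = 3.5763. Critical value z_{0.02} = 2.054.
Revised power = Φ(δ − 2.054) = Φ(1.523) = 0.9361.

Power ≈ 0.936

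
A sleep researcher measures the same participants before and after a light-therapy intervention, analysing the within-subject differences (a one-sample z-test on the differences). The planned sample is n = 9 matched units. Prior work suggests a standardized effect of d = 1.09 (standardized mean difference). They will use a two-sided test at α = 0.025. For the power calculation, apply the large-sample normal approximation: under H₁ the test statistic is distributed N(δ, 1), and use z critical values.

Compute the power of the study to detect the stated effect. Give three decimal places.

Noncentrality parameter: δ = d·√n = 1.09 × √9 = 3.2700
Critical value for a two-sided test at α = 0.025: z_{α/2} = 2.241.
Power = Φ(δ − 2.241) + Φ(−δ − 2.241) = Φ(1.029) + Φ(-5.511) = 0.8482 + 0.0000 = 0.8482.

Power ≈ 0.848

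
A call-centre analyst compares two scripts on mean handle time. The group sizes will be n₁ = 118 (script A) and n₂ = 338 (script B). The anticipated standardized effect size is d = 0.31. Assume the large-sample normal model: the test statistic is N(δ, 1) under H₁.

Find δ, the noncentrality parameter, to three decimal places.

δ ≈ 2.899

The noncentrality parameter scales effect size by the design's sample-size factor: δ = d / √(1/n₁ + 1/n₂) = 0.31 / √(1/118 + 1/338) = 2.8992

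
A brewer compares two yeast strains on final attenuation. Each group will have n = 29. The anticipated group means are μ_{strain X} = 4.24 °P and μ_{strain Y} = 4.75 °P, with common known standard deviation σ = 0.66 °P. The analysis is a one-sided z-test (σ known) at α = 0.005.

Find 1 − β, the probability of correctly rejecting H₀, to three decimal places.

Power ≈ 0.643

Standardized effect: d = |μ_{strain X} − μ_{strain Y}| / σ = |4.24 − 4.75| / 0.66 = 0.7727
Noncentrality parameter: δ = d·√(n/2) = 0.7727 × √(29/2) = 2.9425
Critical value for a one-sided test at α = 0.005: z_α = 2.576.
Power = P(Z > 2.576 − δ) = Φ(0.367) = 0.6431.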